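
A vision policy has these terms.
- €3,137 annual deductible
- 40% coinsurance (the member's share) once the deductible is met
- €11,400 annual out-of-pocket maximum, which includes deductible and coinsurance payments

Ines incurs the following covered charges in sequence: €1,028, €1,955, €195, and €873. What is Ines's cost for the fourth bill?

€349.20

Claim 1 — €1,028: fully absorbed by the deductible. Member owes €1,028 (running OOP €1,028).
Claim 2 — €1,955: all of it applies to the deductible. Cost to member: €1,955. OOP to date €2,983.
Claim 3 — €195: deductible takes €154, €41 remains; member's 40% is €16.40. Member pays €170.40; OOP now €3,153.40.
Claim 4 — €873: deductible already satisfied, so member's share is 40% × €873 = €349.20. Member owes €349.20 (running OOP €3,502.60).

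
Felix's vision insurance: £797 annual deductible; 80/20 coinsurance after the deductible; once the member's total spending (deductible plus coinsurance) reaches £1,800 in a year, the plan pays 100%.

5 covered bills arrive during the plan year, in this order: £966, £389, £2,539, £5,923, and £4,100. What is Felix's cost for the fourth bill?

#1 (£966): deductible takes £797, £169 remains; member's 20% is £33.80. Member owes £830.80 (running OOP £830.80).
#2 (£389): deductible met; 20% of £389 = £77.80. Member owes £77.80 (running OOP £908.60).
#3 (£2,539): 20% coinsurance on £2,539 = £507.80. Member owes £507.80 (running OOP £1,416.40).
#4 (£5,923): deductible already satisfied, so member's share is 20% × £5,923 = £1,184.60. OOP would hit £2,601 > £1,800, so the cap limits the member to £1,800 − £1,416.40 = £383.60.

£383.60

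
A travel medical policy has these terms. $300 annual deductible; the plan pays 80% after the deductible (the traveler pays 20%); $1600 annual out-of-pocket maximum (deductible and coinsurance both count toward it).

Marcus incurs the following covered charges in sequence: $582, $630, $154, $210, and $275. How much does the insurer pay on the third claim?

$123.20

Claim 1 ($582): deductible takes $300, $282 remains; 20% of $282 = $56.40. Cost to traveler: $356.40. OOP to date $356.40. Plan pays $582 − $356.40 = $225.60.
Claim 2 ($630): deductible met; 20% of $630 = $126. Traveler owes $126 (running OOP $482.40). Plan pays $630 − $126 = $504.
Claim 3 ($154): deductible met; 20% of $154 = $30.80. Traveler pays $30.80; OOP now $513.20. Insurer: $154 − $30.80 = $123.20.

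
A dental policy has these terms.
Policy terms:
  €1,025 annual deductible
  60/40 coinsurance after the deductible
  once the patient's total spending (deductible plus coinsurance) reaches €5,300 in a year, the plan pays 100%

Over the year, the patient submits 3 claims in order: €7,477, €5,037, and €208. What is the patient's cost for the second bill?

Bill 1, €7,477: deductible takes €1,025, €6,452 remains; patient's 40% is €2,580.80. Patient owes €3,605.80 (running OOP €3,605.80).
Bill 2, €5,037: 40% coinsurance on €5,037 = €2,014.80. That would push OOP to €5,620.60, over the €5,300 cap, so patient pays €5,300 − €3,605.80 = €1,694.20.

€1,694.20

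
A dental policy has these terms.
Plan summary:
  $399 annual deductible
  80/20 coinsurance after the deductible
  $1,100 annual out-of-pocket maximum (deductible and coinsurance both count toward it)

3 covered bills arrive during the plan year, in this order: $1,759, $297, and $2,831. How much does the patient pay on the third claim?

$369.60

Claim 1 — $1,759: $399 to deductible, leaving $1,360; patient's 20% is $272. Cost to patient: $671. OOP to date $671.
Claim 2 — $297: 20% coinsurance on $297 = $59.40. Patient pays $59.40; OOP now $730.40.
Claim 3 — $2,831: deductible already satisfied, so patient's share is 20% × $2,831 = $566.20. OOP would hit $1,296.60 > $1,100, so the cap limits the patient to $1,100 − $730.40 = $369.60.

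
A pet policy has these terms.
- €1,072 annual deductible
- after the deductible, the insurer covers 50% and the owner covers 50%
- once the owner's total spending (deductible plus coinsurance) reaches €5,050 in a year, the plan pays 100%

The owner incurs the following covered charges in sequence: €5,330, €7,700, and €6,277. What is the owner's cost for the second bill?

€1,849

#1 (€5,330): €1,072 to deductible, leaving €4,258; owner's 50% is €2,129. Cost to owner: €3,201. OOP to date €3,201.
#2 (€7,700): deductible met; 50% of €7,700 = €3,850. That would push OOP to €7,051, over the €5,050 cap, so owner pays €5,050 − €3,201 = €1,849.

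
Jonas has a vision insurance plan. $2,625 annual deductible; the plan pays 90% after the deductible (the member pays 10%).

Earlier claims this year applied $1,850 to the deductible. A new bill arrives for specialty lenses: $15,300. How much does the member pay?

$1,850 of the $2,625 deductible is already met, leaving $775.
That leaves $15,300 − $775 = $14,525 for coinsurance.
10% of $14,525 = $1,452.50 falls to the member.
That puts the member's cost at $775 + $1,452.50 = $2,227.50.

$2,227.50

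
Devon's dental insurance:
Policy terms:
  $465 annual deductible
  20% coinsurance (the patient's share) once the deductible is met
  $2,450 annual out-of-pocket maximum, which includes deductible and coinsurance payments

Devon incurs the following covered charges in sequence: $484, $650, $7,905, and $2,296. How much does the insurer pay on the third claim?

$6,324

#1 ($484): deductible takes $465, $19 remains; coinsurance $19 × 20% = $3.80. Patient owes $468.80 (running OOP $468.80). Plan pays $484 − $468.80 = $15.20.
#2 ($650): deductible met; 20% of $650 = $130. Patient owes $130 (running OOP $598.80). Plan pays $650 − $130 = $520.
#3 ($7,905): 20% coinsurance on $7,905 = $1,581. Cost to patient: $1,581. OOP to date $2,179.80. Plan pays $7,905 − $1,581 = $6,324.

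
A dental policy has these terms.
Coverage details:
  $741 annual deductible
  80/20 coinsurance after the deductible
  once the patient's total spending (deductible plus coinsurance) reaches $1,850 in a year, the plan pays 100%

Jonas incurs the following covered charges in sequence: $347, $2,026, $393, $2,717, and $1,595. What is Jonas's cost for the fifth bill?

Bill 1, $347: all of it applies to the deductible. Patient owes $347 (running OOP $347).
Bill 2, $2,026: deductible takes $394, $1,632 remains; patient's 20% is $326.40. Patient pays $720.40; OOP now $1,067.40.
Bill 3, $393: 20% coinsurance on $393 = $78.60. Patient pays $78.60; OOP now $1,146.
Bill 4, $2,717: 20% coinsurance on $2,717 = $543.40. Cost to patient: $543.40. OOP to date $1,689.40.
Bill 5, $1,595: deductible already satisfied, so patient's share is 20% × $1,595 = $319. That would push OOP to $2,008.40, over the $1,850 cap, so patient pays $1,850 − $1,689.40 = $160.60.

$160.60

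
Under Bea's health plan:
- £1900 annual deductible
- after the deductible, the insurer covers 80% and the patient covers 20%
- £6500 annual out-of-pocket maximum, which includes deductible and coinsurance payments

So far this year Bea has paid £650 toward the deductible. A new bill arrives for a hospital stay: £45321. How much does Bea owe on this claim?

£650 of the £1900 deductible is already met, leaving £1250.
After the £1250 deductible portion, £45321 − £1250 = £44071 is subject to coinsurance.
Coinsurance: £44071 × 20% = £8814.20.
That puts the patient's cost at £1250 + £8814.20 = £10064.20 before any cap.
Year-to-date out-of-pocket would reach £650 + £10064.20 = £10714.20, above the £6500 maximum, so the patient pays only £6500 − £650 = £5850.

£5850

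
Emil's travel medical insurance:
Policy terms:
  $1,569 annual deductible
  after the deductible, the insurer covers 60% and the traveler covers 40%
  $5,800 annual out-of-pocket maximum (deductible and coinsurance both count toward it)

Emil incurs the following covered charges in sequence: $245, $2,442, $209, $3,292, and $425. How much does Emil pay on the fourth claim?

$1,316.80

#1 ($245): entire amount goes to the deductible. Traveler pays $245; OOP now $245.
#2 ($2,442): $1,324 to deductible, leaving $1,118; traveler's 40% is $447.20. Cost to traveler: $1,771.20. OOP to date $2,016.20.
#3 ($209): deductible already satisfied, so traveler's share is 40% × $209 = $83.60. Traveler owes $83.60 (running OOP $2,099.80).
#4 ($3,292): 40% coinsurance on $3,292 = $1,316.80. Traveler pays $1,316.80; OOP now $3,416.60.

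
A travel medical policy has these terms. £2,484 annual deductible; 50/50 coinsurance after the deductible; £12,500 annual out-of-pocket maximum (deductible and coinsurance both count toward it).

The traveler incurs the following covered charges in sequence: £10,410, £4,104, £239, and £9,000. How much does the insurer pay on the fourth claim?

£5,118.50

#1 (£10,410): £2,484 finishes the deductible; £7,926 goes to coinsurance; coinsurance £7,926 × 50% = £3,963. Traveler owes £6,447 (running OOP £6,447). Insurer: £10,410 − £6,447 = £3,963.
#2 (£4,104): deductible already satisfied, so traveler's share is 50% × £4,104 = £2,052. Cost to traveler: £2,052. OOP to date £8,499. Plan pays £4,104 − £2,052 = £2,052.
#3 (£239): deductible already satisfied, so traveler's share is 50% × £239 = £119.50. Cost to traveler: £119.50. OOP to date £8,618.50. Insurer: £239 − £119.50 = £119.50.
#4 (£9,000): 50% coinsurance on £9,000 = £4,500. OOP would hit £13,118.50 > £12,500, so the cap limits the traveler to £12,500 − £8,618.50 = £3,881.50. Plan pays £9,000 − £3,881.50 = £5,118.50.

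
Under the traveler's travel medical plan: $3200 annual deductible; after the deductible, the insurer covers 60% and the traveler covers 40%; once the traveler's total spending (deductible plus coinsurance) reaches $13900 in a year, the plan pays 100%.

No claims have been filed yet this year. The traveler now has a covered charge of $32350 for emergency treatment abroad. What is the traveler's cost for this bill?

The full $3200 deductible is still open; $3200 of this bill applies to it.
After the $3200 deductible portion, $32350 − $3200 = $29150 is subject to coinsurance.
40% of $29150 = $11660 falls to the traveler.
So the traveler owes $3200 + $11660 = $14860 before any cap.
Adding $14860 to the $0 already spent would give $14860, which exceeds the $13900 cap; the traveler pays just $13900 − $0 = $13900.

$13900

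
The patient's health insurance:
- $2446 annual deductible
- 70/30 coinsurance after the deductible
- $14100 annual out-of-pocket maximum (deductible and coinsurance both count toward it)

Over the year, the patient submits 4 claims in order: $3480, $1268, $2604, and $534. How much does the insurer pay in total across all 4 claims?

Claim 1 ($3480): $2446 to deductible, leaving $1034; patient's 30% is $310.20. Patient owes $2756.20 (running OOP $2756.20). Insurer: $3480 − $2756.20 = $723.80.
Claim 2 ($1268): deductible met; 30% of $1268 = $380.40. Cost to patient: $380.40. OOP to date $3136.60. Plan pays $1268 − $380.40 = $887.60.
Claim 3 ($2604): deductible already satisfied, so patient's share is 30% × $2604 = $781.20. Cost to patient: $781.20. OOP to date $3917.80. Plan pays $2604 − $781.20 = $1822.80.
Claim 4 ($534): 30% coinsurance on $534 = $160.20. Patient pays $160.20; OOP now $4078. Plan pays $534 − $160.20 = $373.80.
Insurer total = bills − patient's total = $7886 − $4078 = $3808.

$3808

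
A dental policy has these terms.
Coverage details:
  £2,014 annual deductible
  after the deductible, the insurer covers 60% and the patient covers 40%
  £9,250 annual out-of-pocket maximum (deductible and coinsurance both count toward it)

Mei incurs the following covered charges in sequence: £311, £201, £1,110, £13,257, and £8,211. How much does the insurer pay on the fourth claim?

£7,719

Claim 1 (£311): entire amount goes to the deductible. Patient owes £311 (running OOP £311). Plan pays £311 − £311 = £0.
Claim 2 (£201): all of it applies to the deductible. Patient pays £201; OOP now £512. Insurer: £201 − £201 = £0.
Claim 3 (£1,110): all of it applies to the deductible. Cost to patient: £1,110. OOP to date £1,622. Plan pays £1,110 − £1,110 = £0.
Claim 4 (£13,257): deductible takes £392, £12,865 remains; patient's 40% is £5,146. Cost to patient: £5,538. OOP to date £7,160. Insurer: £13,257 − £5,538 = £7,719.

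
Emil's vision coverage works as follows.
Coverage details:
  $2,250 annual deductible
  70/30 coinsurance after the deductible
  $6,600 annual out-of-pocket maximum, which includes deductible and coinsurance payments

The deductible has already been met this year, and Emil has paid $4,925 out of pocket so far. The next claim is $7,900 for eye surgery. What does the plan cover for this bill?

$6,225

With the deductible met, the entire $7,900 is subject to coinsurance.
30% of $7,900 = $2,370 falls to the member.
Year-to-date out-of-pocket would reach $4,925 + $2,370 = $7,295, above the $6,600 maximum, so the member pays only $6,600 − $4,925 = $1,675.
The plan picks up $7,900 − $1,675 = $6,225.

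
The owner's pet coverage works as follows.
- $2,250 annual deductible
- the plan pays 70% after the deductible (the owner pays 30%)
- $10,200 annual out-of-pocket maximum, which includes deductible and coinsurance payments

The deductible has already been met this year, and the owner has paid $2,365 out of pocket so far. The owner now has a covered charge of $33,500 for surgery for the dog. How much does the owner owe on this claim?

$7,835

With the deductible met, the entire $33,500 is subject to coinsurance.
Owner's 30% share of $33,500 is $10,050.
Adding $10,050 to the $2,365 already spent would give $12,415, which exceeds the $10,200 cap; the owner pays just $10,200 − $2,365 = $7,835.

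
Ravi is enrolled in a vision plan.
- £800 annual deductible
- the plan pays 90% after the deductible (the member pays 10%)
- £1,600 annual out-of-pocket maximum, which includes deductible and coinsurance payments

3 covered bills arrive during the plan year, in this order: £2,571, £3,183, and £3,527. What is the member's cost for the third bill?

£304.60

Bill 1, £2,571: £800 finishes the deductible; £1,771 goes to coinsurance; 10% of £1,771 = £177.10. Cost to member: £977.10. OOP to date £977.10.
Bill 2, £3,183: deductible met; 10% of £3,183 = £318.30. Member pays £318.30; OOP now £1,295.40.
Bill 3, £3,527: deductible met; 10% of £3,527 = £352.70. OOP would hit £1,648.10 > £1,600, so the cap limits the member to £1,600 − £1,295.40 = £304.60.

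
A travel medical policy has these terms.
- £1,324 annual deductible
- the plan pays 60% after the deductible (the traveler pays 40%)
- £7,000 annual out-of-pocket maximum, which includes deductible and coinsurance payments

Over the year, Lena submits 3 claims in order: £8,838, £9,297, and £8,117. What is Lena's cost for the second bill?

Claim 1 — £8,838: £1,324 finishes the deductible; £7,514 goes to coinsurance; 40% of £7,514 = £3,005.60. Traveler owes £4,329.60 (running OOP £4,329.60).
Claim 2 — £9,297: deductible met; 40% of £9,297 = £3,718.80. That would push OOP to £8,048.40, over the £7,000 cap, so traveler pays £7,000 − £4,329.60 = £2,670.40.

£2,670.40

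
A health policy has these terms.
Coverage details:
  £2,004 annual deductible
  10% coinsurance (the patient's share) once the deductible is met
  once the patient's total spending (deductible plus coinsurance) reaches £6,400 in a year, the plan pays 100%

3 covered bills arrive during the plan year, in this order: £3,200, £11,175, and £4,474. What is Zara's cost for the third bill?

Bill 1, £3,200: deductible takes £2,004, £1,196 remains; patient's 10% is £119.60. Cost to patient: £2,123.60. OOP to date £2,123.60.
Bill 2, £11,175: deductible already satisfied, so patient's share is 10% × £11,175 = £1,117.50. Cost to patient: £1,117.50. OOP to date £3,241.10.
Bill 3, £4,474: deductible already satisfied, so patient's share is 10% × £4,474 = £447.40. Cost to patient: £447.40. OOP to date £3,688.50.

£447.40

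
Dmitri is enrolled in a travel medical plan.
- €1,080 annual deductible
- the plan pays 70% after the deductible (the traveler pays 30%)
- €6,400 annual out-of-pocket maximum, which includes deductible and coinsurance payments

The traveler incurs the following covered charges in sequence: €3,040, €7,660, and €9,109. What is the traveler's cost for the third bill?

€2,434

Bill 1, €3,040: €1,080 to deductible, leaving €1,960; 30% of €1,960 = €588. Cost to traveler: €1,668. OOP to date €1,668.
Bill 2, €7,660: deductible met; 30% of €7,660 = €2,298. Traveler pays €2,298; OOP now €3,966.
Bill 3, €9,109: deductible met; 30% of €9,109 = €2,732.70. Adding that to €3,966 gives €6,698.70, past the €6,400 cap; traveler pays only €6,400 − €3,966 = €2,434.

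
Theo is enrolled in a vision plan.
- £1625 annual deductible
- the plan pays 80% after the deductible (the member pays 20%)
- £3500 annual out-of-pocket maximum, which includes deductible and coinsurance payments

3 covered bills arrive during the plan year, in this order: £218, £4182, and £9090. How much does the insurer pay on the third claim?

Claim 1 (£218): all of it applies to the deductible. Member owes £218 (running OOP £218). Insurer: £218 − £218 = £0.
Claim 2 (£4182): deductible takes £1407, £2775 remains; coinsurance £2775 × 20% = £555. Cost to member: £1962. OOP to date £2180. Plan pays £4182 − £1962 = £2220.
Claim 3 (£9090): deductible met; 20% of £9090 = £1818. OOP would hit £3998 > £3500, so the cap limits the member to £3500 − £2180 = £1320. Insurer: £9090 − £1320 = £7770.

£7770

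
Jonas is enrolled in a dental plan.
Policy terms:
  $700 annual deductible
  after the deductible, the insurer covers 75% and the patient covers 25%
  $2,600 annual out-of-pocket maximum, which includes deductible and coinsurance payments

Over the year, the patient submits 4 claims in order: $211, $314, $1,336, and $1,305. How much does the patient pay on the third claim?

Bill 1, $211: fully absorbed by the deductible. Cost to patient: $211. OOP to date $211.
Bill 2, $314: fully absorbed by the deductible. Patient pays $314; OOP now $525.
Bill 3, $1,336: $175 to deductible, leaving $1,161; patient's 25% is $290.25. Patient owes $465.25 (running OOP $990.25).

$465.25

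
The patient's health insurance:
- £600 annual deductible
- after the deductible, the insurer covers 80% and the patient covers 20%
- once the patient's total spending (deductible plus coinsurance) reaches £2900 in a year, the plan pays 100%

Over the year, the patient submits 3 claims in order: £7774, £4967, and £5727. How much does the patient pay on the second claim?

Claim 1 — £7774: deductible takes £600, £7174 remains; 20% of £7174 = £1434.80. Patient owes £2034.80 (running OOP £2034.80).
Claim 2 — £4967: deductible already satisfied, so patient's share is 20% × £4967 = £993.40. That would push OOP to £3028.20, over the £2900 cap, so patient pays £2900 − £2034.80 = £865.20.

£865.20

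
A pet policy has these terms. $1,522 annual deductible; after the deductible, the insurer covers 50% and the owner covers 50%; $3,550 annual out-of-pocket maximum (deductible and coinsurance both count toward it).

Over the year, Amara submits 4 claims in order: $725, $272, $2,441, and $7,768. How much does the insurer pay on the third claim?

$958

Claim 1 ($725): all of it applies to the deductible. Owner pays $725; OOP now $725. Plan pays $725 − $725 = $0.
Claim 2 ($272): entire amount goes to the deductible. Cost to owner: $272. OOP to date $997. Insurer: $272 − $272 = $0.
Claim 3 ($2,441): deductible takes $525, $1,916 remains; owner's 50% is $958. Cost to owner: $1,483. OOP to date $2,480. Plan pays $2,441 − $1,483 = $958.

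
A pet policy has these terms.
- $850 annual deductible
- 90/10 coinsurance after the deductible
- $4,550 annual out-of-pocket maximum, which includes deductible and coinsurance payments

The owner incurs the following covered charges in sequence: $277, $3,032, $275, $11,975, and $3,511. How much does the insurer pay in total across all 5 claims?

Claim 1 — $277: fully absorbed by the deductible. Cost to owner: $277. OOP to date $277. Plan pays $277 − $277 = $0.
Claim 2 — $3,032: $573 to deductible, leaving $2,459; owner's 10% is $245.90. Owner pays $818.90; OOP now $1,095.90. Insurer: $3,032 − $818.90 = $2,213.10.
Claim 3 — $275: deductible met; 10% of $275 = $27.50. Owner pays $27.50; OOP now $1,123.40. Plan pays $275 − $27.50 = $247.50.
Claim 4 — $11,975: 10% coinsurance on $11,975 = $1,197.50. Owner owes $1,197.50 (running OOP $2,320.90). Plan pays $11,975 − $1,197.50 = $10,777.50.
Claim 5 — $3,511: deductible already satisfied, so owner's share is 10% × $3,511 = $351.10. Cost to owner: $351.10. OOP to date $2,672. Plan pays $3,511 − $351.10 = $3,159.90.
Insurer total: $0 + $2,213.10 + $247.50 + $10,777.50 + $3,159.90 = $16,398.

$16,398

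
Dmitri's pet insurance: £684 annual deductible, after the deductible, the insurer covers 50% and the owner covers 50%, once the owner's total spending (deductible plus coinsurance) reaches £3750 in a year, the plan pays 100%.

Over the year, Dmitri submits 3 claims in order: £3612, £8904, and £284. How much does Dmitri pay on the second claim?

Claim 1 (£3612): deductible takes £684, £2928 remains; 50% of £2928 = £1464. Cost to owner: £2148. OOP to date £2148.
Claim 2 (£8904): 50% coinsurance on £8904 = £4452. Adding that to £2148 gives £6600, past the £3750 cap; owner pays only £3750 − £2148 = £1602.

£1602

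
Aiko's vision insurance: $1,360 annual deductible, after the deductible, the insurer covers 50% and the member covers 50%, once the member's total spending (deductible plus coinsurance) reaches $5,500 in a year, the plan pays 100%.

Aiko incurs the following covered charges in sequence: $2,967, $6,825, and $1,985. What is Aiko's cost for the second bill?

#1 ($2,967): deductible takes $1,360, $1,607 remains; member's 50% is $803.50. Cost to member: $2,163.50. OOP to date $2,163.50.
#2 ($6,825): deductible already satisfied, so member's share is 50% × $6,825 = $3,412.50. OOP would hit $5,576 > $5,500, so the cap limits the member to $5,500 − $2,163.50 = $3,336.50.

$3,336.50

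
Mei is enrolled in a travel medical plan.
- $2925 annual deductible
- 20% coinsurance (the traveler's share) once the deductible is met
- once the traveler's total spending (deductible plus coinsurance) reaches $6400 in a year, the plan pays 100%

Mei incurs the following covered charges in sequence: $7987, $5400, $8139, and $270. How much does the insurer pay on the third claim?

$6756.40

Bill 1, $7987: $2925 to deductible, leaving $5062; traveler's 20% is $1012.40. Cost to traveler: $3937.40. OOP to date $3937.40. Insurer: $7987 − $3937.40 = $4049.60.
Bill 2, $5400: deductible already satisfied, so traveler's share is 20% × $5400 = $1080. Cost to traveler: $1080. OOP to date $5017.40. Plan pays $5400 − $1080 = $4320.
Bill 3, $8139: deductible met; 20% of $8139 = $1627.80. That would push OOP to $6645.20, over the $6400 cap, so traveler pays $6400 − $5017.40 = $1382.60. Insurer: $8139 − $1382.60 = $6756.40.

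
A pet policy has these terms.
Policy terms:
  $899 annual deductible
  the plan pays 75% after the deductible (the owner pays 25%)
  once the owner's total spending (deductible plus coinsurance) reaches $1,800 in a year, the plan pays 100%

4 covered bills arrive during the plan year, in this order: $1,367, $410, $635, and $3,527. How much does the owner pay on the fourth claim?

$522.75

Claim 1 — $1,367: $899 finishes the deductible; $468 goes to coinsurance; owner's 25% is $117. Owner owes $1,016 (running OOP $1,016).
Claim 2 — $410: 25% coinsurance on $410 = $102.50. Owner owes $102.50 (running OOP $1,118.50).
Claim 3 — $635: deductible already satisfied, so owner's share is 25% × $635 = $158.75. Cost to owner: $158.75. OOP to date $1,277.25.
Claim 4 — $3,527: 25% coinsurance on $3,527 = $881.75. OOP would hit $2,159 > $1,800, so the cap limits the owner to $1,800 − $1,277.25 = $522.75.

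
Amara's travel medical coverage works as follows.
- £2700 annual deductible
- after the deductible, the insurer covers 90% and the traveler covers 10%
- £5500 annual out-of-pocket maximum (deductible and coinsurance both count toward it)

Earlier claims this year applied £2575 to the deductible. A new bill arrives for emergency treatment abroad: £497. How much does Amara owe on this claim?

£162.20

Remaining deductible: £2700 − £2575 = £125.
That leaves £497 − £125 = £372 for coinsurance.
Traveler's 10% share of £372 is £37.20.
That puts the traveler's cost at £125 + £37.20 = £162.20 before any cap.
Year-to-date out-of-pocket becomes £2575 + £162.20 = £2737.20, still under the £5500 maximum, so no cap applies.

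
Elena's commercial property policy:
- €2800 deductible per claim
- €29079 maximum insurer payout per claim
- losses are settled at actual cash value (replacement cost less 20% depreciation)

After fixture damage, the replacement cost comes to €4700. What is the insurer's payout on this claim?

At 20% depreciation, ACV = €4700 − €940 = €3760.
Subtract the deductible: €3760 − €2800 = €960.
That's under the €29079 cap, so the insurer reimburses the full €960.

€960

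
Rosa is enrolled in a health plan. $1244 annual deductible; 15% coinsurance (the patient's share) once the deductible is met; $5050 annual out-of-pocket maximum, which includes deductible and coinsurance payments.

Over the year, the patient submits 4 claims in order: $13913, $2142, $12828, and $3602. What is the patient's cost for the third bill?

$1584.35

Bill 1, $13913: $1244 finishes the deductible; $12669 goes to coinsurance; 15% of $12669 = $1900.35. Patient owes $3144.35 (running OOP $3144.35).
Bill 2, $2142: 15% coinsurance on $2142 = $321.30. Cost to patient: $321.30. OOP to date $3465.65.
Bill 3, $12828: deductible already satisfied, so patient's share is 15% × $12828 = $1924.20. OOP would hit $5389.85 > $5050, so the cap limits the patient to $5050 − $3465.65 = $1584.35.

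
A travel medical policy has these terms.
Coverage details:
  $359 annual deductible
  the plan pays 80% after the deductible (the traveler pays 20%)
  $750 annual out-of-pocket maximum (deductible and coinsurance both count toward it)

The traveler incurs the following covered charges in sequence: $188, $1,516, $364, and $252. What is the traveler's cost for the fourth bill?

$49.20

Claim 1 — $188: fully absorbed by the deductible. Cost to traveler: $188. OOP to date $188.
Claim 2 — $1,516: $171 to deductible, leaving $1,345; traveler's 20% is $269. Traveler owes $440 (running OOP $628).
Claim 3 — $364: 20% coinsurance on $364 = $72.80. Traveler owes $72.80 (running OOP $700.80).
Claim 4 — $252: deductible already satisfied, so traveler's share is 20% × $252 = $50.40. Adding that to $700.80 gives $751.20, past the $750 cap; traveler pays only $750 − $700.80 = $49.20.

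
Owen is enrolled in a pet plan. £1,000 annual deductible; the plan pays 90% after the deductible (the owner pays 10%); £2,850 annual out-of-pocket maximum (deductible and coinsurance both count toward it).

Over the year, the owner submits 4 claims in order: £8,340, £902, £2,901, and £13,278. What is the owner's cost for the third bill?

Claim 1 (£8,340): £1,000 finishes the deductible; £7,340 goes to coinsurance; owner's 10% is £734. Owner pays £1,734; OOP now £1,734.
Claim 2 (£902): deductible already satisfied, so owner's share is 10% × £902 = £90.20. Cost to owner: £90.20. OOP to date £1,824.20.
Claim 3 (£2,901): 10% coinsurance on £2,901 = £290.10. Owner pays £290.10; OOP now £2,114.30.

£290.10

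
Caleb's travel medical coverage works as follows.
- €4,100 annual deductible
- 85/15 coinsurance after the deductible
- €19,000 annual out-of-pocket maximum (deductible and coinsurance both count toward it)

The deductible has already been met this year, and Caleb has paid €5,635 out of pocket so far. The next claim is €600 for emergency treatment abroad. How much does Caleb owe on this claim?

With the deductible met, the entire €600 is subject to coinsurance.
Traveler's 15% share of €600 is €90.
Year-to-date out-of-pocket becomes €5,635 + €90 = €5,725, still under the €19,000 maximum, so no cap applies.

€90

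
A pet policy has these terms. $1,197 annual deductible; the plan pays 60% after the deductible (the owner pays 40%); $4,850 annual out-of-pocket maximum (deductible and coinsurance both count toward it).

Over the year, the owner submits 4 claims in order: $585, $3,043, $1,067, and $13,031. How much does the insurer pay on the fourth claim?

$10,777.20

Bill 1, $585: fully absorbed by the deductible. Owner pays $585; OOP now $585. Insurer: $585 − $585 = $0.
Bill 2, $3,043: $612 to deductible, leaving $2,431; coinsurance $2,431 × 40% = $972.40. Owner pays $1,584.40; OOP now $2,169.40. Plan pays $3,043 − $1,584.40 = $1,458.60.
Bill 3, $1,067: deductible already satisfied, so owner's share is 40% × $1,067 = $426.80. Owner pays $426.80; OOP now $2,596.20. Plan pays $1,067 − $426.80 = $640.20.
Bill 4, $13,031: deductible already satisfied, so owner's share is 40% × $13,031 = $5,212.40. That would push OOP to $7,808.60, over the $4,850 cap, so owner pays $4,850 − $2,596.20 = $2,253.80. Plan pays $13,031 − $2,253.80 = $10,777.20.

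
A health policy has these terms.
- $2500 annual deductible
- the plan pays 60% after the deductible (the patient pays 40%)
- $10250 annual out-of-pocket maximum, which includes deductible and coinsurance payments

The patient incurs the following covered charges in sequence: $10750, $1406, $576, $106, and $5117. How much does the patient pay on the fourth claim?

#1 ($10750): $2500 to deductible, leaving $8250; 40% of $8250 = $3300. Cost to patient: $5800. OOP to date $5800.
#2 ($1406): 40% coinsurance on $1406 = $562.40. Patient pays $562.40; OOP now $6362.40.
#3 ($576): 40% coinsurance on $576 = $230.40. Patient owes $230.40 (running OOP $6592.80).
#4 ($106): deductible already satisfied, so patient's share is 40% × $106 = $42.40. Patient owes $42.40 (running OOP $6635.20).

$42.40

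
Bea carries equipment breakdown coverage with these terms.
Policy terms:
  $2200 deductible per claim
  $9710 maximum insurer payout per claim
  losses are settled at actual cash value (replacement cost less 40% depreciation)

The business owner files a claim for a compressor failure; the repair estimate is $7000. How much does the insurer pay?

Depreciate 40%: the covered value is $7000 × 0.6 = $4200.
After the deductible, $4200 − $2200 = $2000 remains.
$2000 ≤ $9710, so the limit doesn't bind; insurer pays $2000.

$2000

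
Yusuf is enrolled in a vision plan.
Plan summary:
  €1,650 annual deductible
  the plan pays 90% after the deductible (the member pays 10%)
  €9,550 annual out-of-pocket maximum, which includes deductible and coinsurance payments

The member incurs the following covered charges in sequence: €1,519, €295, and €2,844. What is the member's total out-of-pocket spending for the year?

#1 (€1,519): entire amount goes to the deductible. Cost to member: €1,519. OOP to date €1,519.
#2 (€295): €131 finishes the deductible; €164 goes to coinsurance; coinsurance €164 × 10% = €16.40. Member pays €147.40; OOP now €1,666.40.
#3 (€2,844): deductible met; 10% of €2,844 = €284.40. Member pays €284.40; OOP now €1,950.80.
Total paid by the member: €1,519 + €147.40 + €284.40 = €1,950.80.

€1,950.80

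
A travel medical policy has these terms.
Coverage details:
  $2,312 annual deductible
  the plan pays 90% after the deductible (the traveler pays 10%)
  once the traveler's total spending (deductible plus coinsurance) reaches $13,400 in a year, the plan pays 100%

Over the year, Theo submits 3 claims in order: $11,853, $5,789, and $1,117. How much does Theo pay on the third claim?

Bill 1, $11,853: $2,312 finishes the deductible; $9,541 goes to coinsurance; 10% of $9,541 = $954.10. Traveler pays $3,266.10; OOP now $3,266.10.
Bill 2, $5,789: deductible already satisfied, so traveler's share is 10% × $5,789 = $578.90. Traveler owes $578.90 (running OOP $3,845).
Bill 3, $1,117: deductible met; 10% of $1,117 = $111.70. Traveler pays $111.70; OOP now $3,956.70.

$111.70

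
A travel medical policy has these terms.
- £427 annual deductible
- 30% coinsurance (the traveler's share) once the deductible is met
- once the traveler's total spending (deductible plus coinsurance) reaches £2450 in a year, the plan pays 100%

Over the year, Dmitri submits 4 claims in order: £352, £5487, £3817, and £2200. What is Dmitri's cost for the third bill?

Claim 1 (£352): entire amount goes to the deductible. Traveler owes £352 (running OOP £352).
Claim 2 (£5487): deductible takes £75, £5412 remains; traveler's 30% is £1623.60. Cost to traveler: £1698.60. OOP to date £2050.60.
Claim 3 (£3817): deductible already satisfied, so traveler's share is 30% × £3817 = £1145.10. Adding that to £2050.60 gives £3195.70, past the £2450 cap; traveler pays only £2450 − £2050.60 = £399.40.

£399.40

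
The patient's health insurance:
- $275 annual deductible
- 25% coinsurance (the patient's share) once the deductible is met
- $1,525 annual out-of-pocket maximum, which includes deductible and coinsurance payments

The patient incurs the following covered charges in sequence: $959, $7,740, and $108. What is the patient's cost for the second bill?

$1,079

Claim 1 — $959: $275 to deductible, leaving $684; coinsurance $684 × 25% = $171. Cost to patient: $446. OOP to date $446.
Claim 2 — $7,740: deductible met; 25% of $7,740 = $1,935. That would push OOP to $2,381, over the $1,525 cap, so patient pays $1,525 − $446 = $1,079.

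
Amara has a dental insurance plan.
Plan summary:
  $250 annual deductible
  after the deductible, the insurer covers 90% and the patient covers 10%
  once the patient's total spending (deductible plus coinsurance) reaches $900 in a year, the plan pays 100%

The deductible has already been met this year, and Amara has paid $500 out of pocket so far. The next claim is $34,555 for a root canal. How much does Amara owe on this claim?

$400

With the deductible met, the entire $34,555 is subject to coinsurance.
Patient's 10% share of $34,555 is $3,455.50.
Adding $3,455.50 to the $500 already spent would give $3,955.50, which exceeds the $900 cap; the patient pays just $900 − $500 = $400.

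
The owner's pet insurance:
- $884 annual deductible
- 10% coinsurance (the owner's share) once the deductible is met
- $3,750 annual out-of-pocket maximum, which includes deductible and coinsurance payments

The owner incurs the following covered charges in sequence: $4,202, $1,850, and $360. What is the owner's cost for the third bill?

Claim 1 — $4,202: $884 finishes the deductible; $3,318 goes to coinsurance; coinsurance $3,318 × 10% = $331.80. Cost to owner: $1,215.80. OOP to date $1,215.80.
Claim 2 — $1,850: deductible met; 10% of $1,850 = $185. Cost to owner: $185. OOP to date $1,400.80.
Claim 3 — $360: deductible already satisfied, so owner's share is 10% × $360 = $36. Owner owes $36 (running OOP $1,436.80).

$36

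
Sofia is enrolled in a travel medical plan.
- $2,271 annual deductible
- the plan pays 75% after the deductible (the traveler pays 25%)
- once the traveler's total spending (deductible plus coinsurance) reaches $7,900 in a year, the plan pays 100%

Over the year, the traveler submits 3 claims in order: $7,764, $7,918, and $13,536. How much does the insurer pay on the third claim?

Claim 1 — $7,764: $2,271 finishes the deductible; $5,493 goes to coinsurance; traveler's 25% is $1,373.25. Traveler owes $3,644.25 (running OOP $3,644.25). Plan pays $7,764 − $3,644.25 = $4,119.75.
Claim 2 — $7,918: deductible met; 25% of $7,918 = $1,979.50. Cost to traveler: $1,979.50. OOP to date $5,623.75. Insurer: $7,918 − $1,979.50 = $5,938.50.
Claim 3 — $13,536: deductible already satisfied, so traveler's share is 25% × $13,536 = $3,384. OOP would hit $9,007.75 > $7,900, so the cap limits the traveler to $7,900 − $5,623.75 = $2,276.25. Insurer: $13,536 − $2,276.25 = $11,259.75.

$11,259.75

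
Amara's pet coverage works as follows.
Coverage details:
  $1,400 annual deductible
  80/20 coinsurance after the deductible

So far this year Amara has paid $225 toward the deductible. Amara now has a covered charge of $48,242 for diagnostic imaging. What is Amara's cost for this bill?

Deductible still to meet: $1,400 − $225 = $1,175.
The remaining $47,067 (= $48,242 − $1,175) moves to coinsurance.
Coinsurance: $47,067 × 20% = $9,413.40.
So the owner owes $1,175 + $9,413.40 = $10,588.40.

$10,588.40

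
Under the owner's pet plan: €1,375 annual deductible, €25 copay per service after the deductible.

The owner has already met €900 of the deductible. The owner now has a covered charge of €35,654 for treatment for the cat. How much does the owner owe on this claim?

Deductible still to meet: €1,375 − €900 = €475.
After the €475 deductible portion, €35,654 − €475 = €35,179 is subject to the copay.
Copay on this service: €25.
So the owner owes €475 + €25 = €500.

€500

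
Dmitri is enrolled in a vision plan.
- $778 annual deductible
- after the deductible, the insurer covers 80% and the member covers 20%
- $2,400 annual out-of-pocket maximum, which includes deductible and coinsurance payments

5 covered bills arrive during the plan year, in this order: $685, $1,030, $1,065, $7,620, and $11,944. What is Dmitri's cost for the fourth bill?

Claim 1 ($685): all of it applies to the deductible. Member owes $685 (running OOP $685).
Claim 2 ($1,030): $93 to deductible, leaving $937; coinsurance $937 × 20% = $187.40. Cost to member: $280.40. OOP to date $965.40.
Claim 3 ($1,065): deductible met; 20% of $1,065 = $213. Cost to member: $213. OOP to date $1,178.40.
Claim 4 ($7,620): deductible met; 20% of $7,620 = $1,524. Adding that to $1,178.40 gives $2,702.40, past the $2,400 cap; member pays only $2,400 − $1,178.40 = $1,221.60.

$1,221.60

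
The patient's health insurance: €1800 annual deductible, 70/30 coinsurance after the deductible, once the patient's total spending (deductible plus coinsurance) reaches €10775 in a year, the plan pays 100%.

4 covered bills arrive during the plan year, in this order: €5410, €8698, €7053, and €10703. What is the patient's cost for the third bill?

Claim 1 (€5410): €1800 to deductible, leaving €3610; patient's 30% is €1083. Patient pays €2883; OOP now €2883.
Claim 2 (€8698): deductible met; 30% of €8698 = €2609.40. Patient owes €2609.40 (running OOP €5492.40).
Claim 3 (€7053): deductible already satisfied, so patient's share is 30% × €7053 = €2115.90. Patient owes €2115.90 (running OOP €7608.30).

€2115.90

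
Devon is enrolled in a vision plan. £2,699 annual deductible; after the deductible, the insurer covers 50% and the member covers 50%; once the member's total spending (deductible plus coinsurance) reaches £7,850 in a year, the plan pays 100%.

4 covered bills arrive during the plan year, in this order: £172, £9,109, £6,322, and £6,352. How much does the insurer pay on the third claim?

Claim 1 (£172): entire amount goes to the deductible. Cost to member: £172. OOP to date £172. Plan pays £172 − £172 = £0.
Claim 2 (£9,109): £2,527 to deductible, leaving £6,582; 50% of £6,582 = £3,291. Member owes £5,818 (running OOP £5,990). Insurer: £9,109 − £5,818 = £3,291.
Claim 3 (£6,322): 50% coinsurance on £6,322 = £3,161. Adding that to £5,990 gives £9,151, past the £7,850 cap; member pays only £7,850 − £5,990 = £1,860. Plan pays £6,322 − £1,860 = £4,462.

£4,462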